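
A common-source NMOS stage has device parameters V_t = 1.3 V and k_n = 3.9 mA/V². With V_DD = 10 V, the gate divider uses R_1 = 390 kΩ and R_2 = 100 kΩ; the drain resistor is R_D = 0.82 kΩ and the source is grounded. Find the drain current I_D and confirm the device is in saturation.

V_G = V_DD·R_2/(R_1+R_2) = 10×100/490 = 2.04 V. With the source grounded, V_GS = V_G = 2.04 V.
Assume saturation: I_D = (k_n/2)(V_GS − V_t)² = (3.9/2)×(2.04 − 1.3)² = 1.95×0.741² = 1.07 mA.
V_DS = V_DD − I_D·R_D = 10 − 1.07×0.82 = 9.12 V.
Saturation requires V_DS ≥ V_GS − V_t = 0.741 V; 9.12 ≥ 0.741 ✓.

I_D ≈ 1.1 mA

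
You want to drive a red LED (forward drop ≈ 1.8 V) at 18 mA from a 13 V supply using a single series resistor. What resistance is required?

The resistor drops V_S − V_D = 13 − 1.8 = 11.2 V at 18 mA.
R = 11.2 V / 18 mA = 0.622 kΩ.

R ≈ 0.62 kΩ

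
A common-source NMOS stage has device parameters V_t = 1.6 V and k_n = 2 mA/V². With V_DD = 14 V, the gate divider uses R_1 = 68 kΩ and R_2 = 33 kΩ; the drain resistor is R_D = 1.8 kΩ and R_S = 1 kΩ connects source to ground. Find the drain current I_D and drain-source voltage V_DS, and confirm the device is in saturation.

V_G = V_DD·R_2/(R_1+R_2) = 14×33/101 = 4.57 V.
Assume saturation: I_D = (k_n/2)(V_GS − V_t)² with V_GS = V_G − I_D·R_S = 4.57 − 1·I_D.
Substituting gives 1·I_D² − 6.95·I_D + 8.85 = 0, with roots I_D = 1.68 or 5.27 mA.
The root I_D = 5.27 mA gives V_GS = -0.696 V ≤ V_t, so take I_D = 1.68 mA.
Then V_GS = 2.9 V and V_DS = V_DD − I_D(R_D+R_S) = 14 − 1.68×2.8 = 9.3 V.
Saturation requires V_DS ≥ V_GS − V_t = 1.3 V; 9.3 ≥ 1.3 ✓.

I_D ≈ 1.7 mA, V_DS ≈ 9.3 V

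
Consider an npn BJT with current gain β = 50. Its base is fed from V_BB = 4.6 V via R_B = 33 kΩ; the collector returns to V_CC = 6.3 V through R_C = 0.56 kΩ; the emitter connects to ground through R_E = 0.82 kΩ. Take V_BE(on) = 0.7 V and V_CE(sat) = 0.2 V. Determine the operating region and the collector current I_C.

Assume active. Base-emitter loop: I_B = (V_BB − V_BE)/(R_B + (β+1)R_E) = (4.6 − 0.7)/(33 + 51×0.82) = 0.0521 mA.
I_C = β·I_B = 50×0.0521 = 2.61 mA.
V_CE = V_CC − I_C·R_C − I_E·R_E = 6.3 − 2.61×0.56 − 2.66×0.82 = 2.66 V > V_CE(sat), so the active-region assumption holds.

active; I_C ≈ 2.6 mA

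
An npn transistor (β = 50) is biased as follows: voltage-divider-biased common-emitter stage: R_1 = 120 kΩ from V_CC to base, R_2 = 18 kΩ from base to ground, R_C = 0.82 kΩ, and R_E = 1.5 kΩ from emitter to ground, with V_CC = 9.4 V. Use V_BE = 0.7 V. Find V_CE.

Thevenize the base divider: V_Th = V_CC·R_2/(R_1+R_2) = 9.4×18/138 = 1.23 V, R_Th = R_1‖R_2 = 15.7 kΩ.
Base-emitter loop: V_Th = I_B·R_Th + V_BE + (β+1)I_B·R_E, so I_B = (1.23 − 0.7) / (15.7 + 51×1.5) = 0.00571 mA.
I_C = β·I_B = 50×0.00571 = 0.285 mA, and I_E = (β+1)I_B = 0.291 mA.
V_CE = V_CC − I_C·R_C − I_E·R_E = 9.4 − 0.285×0.82 − 0.291×1.5 = 8.73 V.
V_CE = 8.73 V > 0.2 V confirms active-region operation.

V_CE ≈ 8.7 V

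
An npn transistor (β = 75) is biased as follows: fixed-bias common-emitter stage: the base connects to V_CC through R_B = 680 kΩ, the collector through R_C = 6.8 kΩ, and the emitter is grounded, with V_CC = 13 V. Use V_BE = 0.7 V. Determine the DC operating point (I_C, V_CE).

I_C ≈ 1.4 mA, V_CE ≈ 3.8 V

Base loop: V_CC = I_B·R_B + V_BE, so I_B = (13 − 0.7)/680 kΩ = 0.0181 mA.
In the active region I_C = β·I_B = 75 × 0.0181 = 1.36 mA.
Collector loop: V_CE = V_CC − I_C·R_C = 13 − 1.36×6.8 = 3.78 V.
Since V_CE = 3.78 V > V_CE(sat) ≈ 0.2 V, the transistor is in the active region as assumed.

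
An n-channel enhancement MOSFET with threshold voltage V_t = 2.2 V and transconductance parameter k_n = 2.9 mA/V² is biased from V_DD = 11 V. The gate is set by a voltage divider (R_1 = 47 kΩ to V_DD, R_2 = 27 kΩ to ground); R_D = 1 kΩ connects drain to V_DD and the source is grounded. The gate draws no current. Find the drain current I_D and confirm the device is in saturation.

V_G = V_DD·R_2/(R_1+R_2) = 11×27/74 = 4.01 V. With the source grounded, V_GS = V_G = 4.01 V.
Assume saturation: I_D = (k_n/2)(V_GS − V_t)² = (2.9/2)×(4.01 − 2.2)² = 1.45×1.81² = 4.77 mA.
V_DS = V_DD − I_D·R_D = 11 − 4.77×1 = 6.23 V.
Saturation requires V_DS ≥ V_GS − V_t = 1.81 V; 6.23 ≥ 1.81 ✓.

I_D ≈ 4.8 mA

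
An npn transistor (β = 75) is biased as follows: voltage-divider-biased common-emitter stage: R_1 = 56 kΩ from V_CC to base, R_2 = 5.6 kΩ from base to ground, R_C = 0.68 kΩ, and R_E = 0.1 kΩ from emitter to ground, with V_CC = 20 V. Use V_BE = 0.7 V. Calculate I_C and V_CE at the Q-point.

I_C ≈ 6.6 mA, V_CE ≈ 15 V

Thevenize the base divider: V_Th = V_CC·R_2/(R_1+R_2) = 20×5.6/61.6 = 1.82 V, R_Th = R_1‖R_2 = 5.09 kΩ.
Base-emitter loop: V_Th = I_B·R_Th + V_BE + (β+1)I_B·R_E, so I_B = (1.82 − 0.7) / (5.09 + 76×0.1) = 0.0881 mA.
I_C = β·I_B = 75×0.0881 = 6.61 mA, and I_E = (β+1)I_B = 6.7 mA.
V_CE = V_CC − I_C·R_C − I_E·R_E = 20 − 6.61×0.68 − 6.7×0.1 = 14.8 V.
V_CE = 14.8 V > 0.2 V confirms active-region operation.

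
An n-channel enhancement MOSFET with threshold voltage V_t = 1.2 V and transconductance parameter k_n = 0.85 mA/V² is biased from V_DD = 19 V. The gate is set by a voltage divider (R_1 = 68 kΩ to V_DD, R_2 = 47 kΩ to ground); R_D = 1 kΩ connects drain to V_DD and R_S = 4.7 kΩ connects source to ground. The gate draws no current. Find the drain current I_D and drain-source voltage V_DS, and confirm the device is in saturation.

I_D ≈ 1.1 mA, V_DS ≈ 13 V

V_G = V_DD·R_2/(R_1+R_2) = 19×47/115 = 7.77 V.
Assume saturation: I_D = (k_n/2)(V_GS − V_t)² with V_GS = V_G − I_D·R_S = 7.77 − 4.7·I_D.
Substituting gives 9.39·I_D² − 27.2·I_D + 18.3 = 0, with roots I_D = 1.06 or 1.84 mA.
The root I_D = 1.84 mA gives V_GS = -0.88 V ≤ V_t, so take I_D = 1.06 mA.
Then V_GS = 2.78 V and V_DS = V_DD − I_D(R_D+R_S) = 19 − 1.06×5.7 = 13 V.
Saturation requires V_DS ≥ V_GS − V_t = 1.58 V; 13 ≥ 1.58 ✓.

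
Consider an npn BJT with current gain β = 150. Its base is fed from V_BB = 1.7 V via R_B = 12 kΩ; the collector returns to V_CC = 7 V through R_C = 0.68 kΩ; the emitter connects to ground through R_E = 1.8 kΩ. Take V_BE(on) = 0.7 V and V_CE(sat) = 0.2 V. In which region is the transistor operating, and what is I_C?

active; I_C ≈ 0.53 mA

Assume active. Base-emitter loop: I_B = (V_BB − V_BE)/(R_B + (β+1)R_E) = (1.7 − 0.7)/(12 + 151×1.8) = 0.00352 mA.
I_C = β·I_B = 150×0.00352 = 0.529 mA.
V_CE = V_CC − I_C·R_C − I_E·R_E = 7 − 0.529×0.68 − 0.532×1.8 = 5.68 V > V_CE(sat), so the active-region assumption holds.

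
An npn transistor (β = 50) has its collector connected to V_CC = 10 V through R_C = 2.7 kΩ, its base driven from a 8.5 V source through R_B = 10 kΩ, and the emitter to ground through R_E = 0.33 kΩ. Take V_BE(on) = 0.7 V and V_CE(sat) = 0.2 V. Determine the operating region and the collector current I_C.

saturation; I_C ≈ 3.2 mA

Assume active: I_B = (8.5 − 0.7)/(10 + 51×0.33) = 0.291 mA, I_C = β·I_B = 14.5 mA.
Then V_CE = 10 − 14.5×2.7 − 14.8×0.33 = -34.1 V < 0.2 V — the active assumption fails.
Re-solve with V_CE = 0.2 V. KCL at the emitter: V_E/R_E = (V_BB−0.7−V_E)/R_B + (V_CC−0.2−V_E)/R_C, giving V_E = 1.26 V.
I_C = (V_CC − 0.2 − V_E)/R_C = (9.8 − 1.26)/2.7 = 3.16 mA.
Check: I_B = (7.8 − 1.26)/10 = 0.654 mA, and β·I_B = 32.7 mA > I_C, confirming saturation.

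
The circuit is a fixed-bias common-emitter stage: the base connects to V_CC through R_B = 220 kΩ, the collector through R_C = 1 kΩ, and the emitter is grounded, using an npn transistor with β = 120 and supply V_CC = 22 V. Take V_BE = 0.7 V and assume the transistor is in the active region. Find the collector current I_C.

Base loop: V_CC = I_B·R_B + V_BE, so I_B = (22 − 0.7)/220 kΩ = 0.0968 mA.
In the active region I_C = β·I_B = 120 × 0.0968 = 11.6 mA.
Collector loop: V_CE = V_CC − I_C·R_C = 22 − 11.6×1 = 10.4 V.
Since V_CE = 10.4 V > V_CE(sat) ≈ 0.2 V, the transistor is in the active region as assumed.

I_C ≈ 12 mA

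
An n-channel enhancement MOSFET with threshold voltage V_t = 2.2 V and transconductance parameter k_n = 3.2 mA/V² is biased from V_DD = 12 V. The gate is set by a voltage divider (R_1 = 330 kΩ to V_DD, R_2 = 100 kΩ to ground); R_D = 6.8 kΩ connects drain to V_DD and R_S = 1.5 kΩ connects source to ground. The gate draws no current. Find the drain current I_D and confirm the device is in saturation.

I_D ≈ 0.17 mA

V_G = V_DD·R_2/(R_1+R_2) = 12×100/430 = 2.79 V.
Assume saturation: I_D = (k_n/2)(V_GS − V_t)² with V_GS = V_G − I_D·R_S = 2.79 − 1.5·I_D.
Substituting gives 3.6·I_D² − 3.84·I_D + 0.558 = 0, with roots I_D = 0.174 or 0.891 mA.
The root I_D = 0.891 mA gives V_GS = 1.45 V ≤ V_t, so take I_D = 0.174 mA.
Then V_GS = 2.53 V and V_DS = V_DD − I_D(R_D+R_S) = 12 − 0.174×8.3 = 10.6 V.
Saturation requires V_DS ≥ V_GS − V_t = 0.33 V; 10.6 ≥ 0.33 ✓.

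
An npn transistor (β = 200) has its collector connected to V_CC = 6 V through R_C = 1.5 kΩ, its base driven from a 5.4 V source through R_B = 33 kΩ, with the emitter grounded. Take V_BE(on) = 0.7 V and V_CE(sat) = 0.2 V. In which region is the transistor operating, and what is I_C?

saturation; I_C ≈ 3.9 mA

Assume active: I_B = (5.4 − 0.7)/33 = 0.142 mA, giving I_C = β·I_B = 28.5 mA.
But then V_CE = 6 − 28.5×1.5 = -36.7 V < V_CE(sat) = 0.2 V — impossible in the active region.
So the transistor is saturated. With V_CE = 0.2 V, I_C = (V_CC − 0.2)/R_C = 5.8/1.5 = 3.87 mA.
Check: β·I_B = 28.5 mA > I_C = 3.87 mA, confirming saturation.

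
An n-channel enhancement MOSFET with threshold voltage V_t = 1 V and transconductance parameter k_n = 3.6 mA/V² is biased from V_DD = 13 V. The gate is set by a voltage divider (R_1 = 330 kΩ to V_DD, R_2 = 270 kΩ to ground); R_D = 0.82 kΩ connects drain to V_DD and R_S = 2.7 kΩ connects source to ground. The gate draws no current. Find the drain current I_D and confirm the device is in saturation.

V_G = V_DD·R_2/(R_1+R_2) = 13×270/600 = 5.85 V.
Assume saturation: I_D = (k_n/2)(V_GS − V_t)² with V_GS = V_G − I_D·R_S = 5.85 − 2.7·I_D.
Substituting gives 13.1·I_D² − 48.1·I_D + 42.3 = 0, with roots I_D = 1.46 or 2.21 mA.
The root I_D = 2.21 mA gives V_GS = -0.107 V ≤ V_t, so take I_D = 1.46 mA.
Then V_GS = 1.9 V and V_DS = V_DD − I_D(R_D+R_S) = 13 − 1.46×3.52 = 7.85 V.
Saturation requires V_DS ≥ V_GS − V_t = 0.901 V; 7.85 ≥ 0.901 ✓.

I_D ≈ 1.5 mA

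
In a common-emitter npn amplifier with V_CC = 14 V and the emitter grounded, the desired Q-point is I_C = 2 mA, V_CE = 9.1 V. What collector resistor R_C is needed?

Collector loop: V_CC = I_C·R_C + V_CE.
R_C = (V_CC − V_CE)/I_C = (14 − 9.1)/2 = 2.45 kΩ.

R_C ≈ 2.5 kΩ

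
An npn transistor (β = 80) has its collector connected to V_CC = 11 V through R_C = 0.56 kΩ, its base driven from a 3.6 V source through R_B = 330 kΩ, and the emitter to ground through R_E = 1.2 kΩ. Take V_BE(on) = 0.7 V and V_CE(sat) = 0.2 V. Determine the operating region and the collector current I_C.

Assume active. Base-emitter loop: I_B = (V_BB − V_BE)/(R_B + (β+1)R_E) = (3.6 − 0.7)/(330 + 81×1.2) = 0.00679 mA.
I_C = β·I_B = 80×0.00679 = 0.543 mA.
V_CE = V_CC − I_C·R_C − I_E·R_E = 11 − 0.543×0.56 − 0.55×1.2 = 10 V > V_CE(sat), so the active-region assumption holds.

active; I_C ≈ 0.54 mA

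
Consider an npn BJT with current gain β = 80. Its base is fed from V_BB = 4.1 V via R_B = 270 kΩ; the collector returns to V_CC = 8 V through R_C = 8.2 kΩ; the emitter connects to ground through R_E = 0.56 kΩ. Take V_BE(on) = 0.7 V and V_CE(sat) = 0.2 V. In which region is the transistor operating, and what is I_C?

active; I_C ≈ 0.86 mA

Assume active. Base-emitter loop: I_B = (V_BB − V_BE)/(R_B + (β+1)R_E) = (4.1 − 0.7)/(270 + 81×0.56) = 0.0108 mA.
I_C = β·I_B = 80×0.0108 = 0.863 mA.
V_CE = V_CC − I_C·R_C − I_E·R_E = 8 − 0.863×8.2 − 0.873×0.56 = 0.438 V > V_CE(sat), so the active-region assumption holds.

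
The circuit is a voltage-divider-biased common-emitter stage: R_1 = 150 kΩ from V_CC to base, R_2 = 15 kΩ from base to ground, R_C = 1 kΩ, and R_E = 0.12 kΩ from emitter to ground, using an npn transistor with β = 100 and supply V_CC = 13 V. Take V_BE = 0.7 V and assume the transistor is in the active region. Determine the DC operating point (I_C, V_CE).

Thevenize the base divider: V_Th = V_CC·R_2/(R_1+R_2) = 13×15/165 = 1.18 V, R_Th = R_1‖R_2 = 13.6 kΩ.
Base-emitter loop: V_Th = I_B·R_Th + V_BE + (β+1)I_B·R_E, so I_B = (1.18 − 0.7) / (13.6 + 101×0.12) = 0.0187 mA.
I_C = β·I_B = 100×0.0187 = 1.87 mA, and I_E = (β+1)I_B = 1.89 mA.
V_CE = V_CC − I_C·R_C − I_E·R_E = 13 − 1.87×1 − 1.89×0.12 = 10.9 V.
V_CE = 10.9 V > 0.2 V confirms active-region operation.

I_C ≈ 1.9 mA, V_CE ≈ 11 V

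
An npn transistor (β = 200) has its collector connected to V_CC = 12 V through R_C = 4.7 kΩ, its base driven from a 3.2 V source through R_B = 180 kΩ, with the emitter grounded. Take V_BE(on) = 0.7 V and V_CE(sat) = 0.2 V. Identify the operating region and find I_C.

saturation; I_C ≈ 2.5 mA

Assume active: I_B = (3.2 − 0.7)/180 = 0.0139 mA, giving I_C = β·I_B = 2.78 mA.
But then V_CE = 12 − 2.78×4.7 = -1.06 V < V_CE(sat) = 0.2 V — impossible in the active region.
So the transistor is saturated. With V_CE = 0.2 V, I_C = (V_CC − 0.2)/R_C = 11.8/4.7 = 2.51 mA.
Check: β·I_B = 2.78 mA > I_C = 2.51 mA, confirming saturation.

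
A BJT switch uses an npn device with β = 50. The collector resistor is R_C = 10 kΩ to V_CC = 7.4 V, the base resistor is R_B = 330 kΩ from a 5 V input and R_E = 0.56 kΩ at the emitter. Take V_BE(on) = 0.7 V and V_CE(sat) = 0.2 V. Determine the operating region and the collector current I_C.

active; I_C ≈ 0.6 mA

Assume active. Base-emitter loop: I_B = (V_BB − V_BE)/(R_B + (β+1)R_E) = (5 − 0.7)/(330 + 51×0.56) = 0.012 mA.
I_C = β·I_B = 50×0.012 = 0.6 mA.
V_CE = V_CC − I_C·R_C − I_E·R_E = 7.4 − 0.6×10 − 0.612×0.56 = 1.06 V > V_CE(sat), so the active-region assumption holds.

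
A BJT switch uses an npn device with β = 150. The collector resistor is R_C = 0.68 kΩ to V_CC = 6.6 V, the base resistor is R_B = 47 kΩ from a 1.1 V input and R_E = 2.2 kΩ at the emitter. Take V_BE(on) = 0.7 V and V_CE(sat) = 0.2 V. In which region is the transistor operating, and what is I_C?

Assume active. Base-emitter loop: I_B = (V_BB − V_BE)/(R_B + (β+1)R_E) = (1.1 − 0.7)/(47 + 151×2.2) = 0.00105 mA.
I_C = β·I_B = 150×0.00105 = 0.158 mA.
V_CE = V_CC − I_C·R_C − I_E·R_E = 6.6 − 0.158×0.68 − 0.159×2.2 = 6.14 V > V_CE(sat), so the active-region assumption holds.

active; I_C ≈ 0.16 mA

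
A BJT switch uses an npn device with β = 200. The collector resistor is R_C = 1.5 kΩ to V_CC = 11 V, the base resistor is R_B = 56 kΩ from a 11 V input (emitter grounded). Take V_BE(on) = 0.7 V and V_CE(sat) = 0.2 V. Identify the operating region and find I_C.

saturation; I_C ≈ 7.2 mA

Assume active: I_B = (11 − 0.7)/56 = 0.184 mA, giving I_C = β·I_B = 36.8 mA.
But then V_CE = 11 − 36.8×1.5 = -44.2 V < V_CE(sat) = 0.2 V — impossible in the active region.
So the transistor is saturated. With V_CE = 0.2 V, I_C = (V_CC − 0.2)/R_C = 10.8/1.5 = 7.2 mA.
Check: β·I_B = 36.8 mA > I_C = 7.2 mA, confirming saturation.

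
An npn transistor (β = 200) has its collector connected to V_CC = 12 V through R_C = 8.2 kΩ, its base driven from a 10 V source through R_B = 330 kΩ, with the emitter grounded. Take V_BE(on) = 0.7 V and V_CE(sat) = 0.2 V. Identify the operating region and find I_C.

Assume active: I_B = (10 − 0.7)/330 = 0.0282 mA, giving I_C = β·I_B = 5.64 mA.
But then V_CE = 12 − 5.64×8.2 = -34.2 V < V_CE(sat) = 0.2 V — impossible in the active region.
So the transistor is saturated. With V_CE = 0.2 V, I_C = (V_CC − 0.2)/R_C = 11.8/8.2 = 1.44 mA.
Check: β·I_B = 5.64 mA > I_C = 1.44 mA, confirming saturation.

saturation; I_C ≈ 1.4 mA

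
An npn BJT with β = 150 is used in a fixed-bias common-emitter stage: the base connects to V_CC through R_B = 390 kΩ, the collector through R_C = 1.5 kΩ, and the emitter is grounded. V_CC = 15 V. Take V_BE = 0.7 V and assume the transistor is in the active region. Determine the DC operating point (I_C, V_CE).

I_C ≈ 5.5 mA, V_CE ≈ 6.8 V

Base loop: V_CC = I_B·R_B + V_BE, so I_B = (15 − 0.7)/390 kΩ = 0.0367 mA.
In the active region I_C = β·I_B = 150 × 0.0367 = 5.5 mA.
Collector loop: V_CE = V_CC − I_C·R_C = 15 − 5.5×1.5 = 6.75 V.
Since V_CE = 6.75 V > V_CE(sat) ≈ 0.2 V, the transistor is in the active region as assumed.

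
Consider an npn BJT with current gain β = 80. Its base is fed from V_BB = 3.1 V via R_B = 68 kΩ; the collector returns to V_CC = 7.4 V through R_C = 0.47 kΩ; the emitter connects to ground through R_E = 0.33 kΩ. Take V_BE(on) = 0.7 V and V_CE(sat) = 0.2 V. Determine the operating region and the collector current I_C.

active; I_C ≈ 2 mA

Assume active. Base-emitter loop: I_B = (V_BB − V_BE)/(R_B + (β+1)R_E) = (3.1 − 0.7)/(68 + 81×0.33) = 0.0253 mA.
I_C = β·I_B = 80×0.0253 = 2.03 mA.
V_CE = V_CC − I_C·R_C − I_E·R_E = 7.4 − 2.03×0.47 − 2.05×0.33 = 5.77 V > V_CE(sat), so the active-region assumption holds.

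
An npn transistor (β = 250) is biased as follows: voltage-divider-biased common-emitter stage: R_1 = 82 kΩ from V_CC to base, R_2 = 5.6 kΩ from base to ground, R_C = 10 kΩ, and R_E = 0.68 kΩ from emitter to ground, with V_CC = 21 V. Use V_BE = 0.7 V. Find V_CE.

Thevenize the base divider: V_Th = V_CC·R_2/(R_1+R_2) = 21×5.6/87.6 = 1.34 V, R_Th = R_1‖R_2 = 5.24 kΩ.
Base-emitter loop: V_Th = I_B·R_Th + V_BE + (β+1)I_B·R_E, so I_B = (1.34 − 0.7) / (5.24 + 251×0.68) = 0.00365 mA.
I_C = β·I_B = 250×0.00365 = 0.913 mA, and I_E = (β+1)I_B = 0.917 mA.
V_CE = V_CC − I_C·R_C − I_E·R_E = 21 − 0.913×10 − 0.917×0.68 = 11.2 V.
V_CE = 11.2 V > 0.2 V confirms active-region operation.

V_CE ≈ 11 V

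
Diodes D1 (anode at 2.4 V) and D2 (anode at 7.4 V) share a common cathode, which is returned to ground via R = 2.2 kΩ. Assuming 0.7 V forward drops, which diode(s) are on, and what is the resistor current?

Assume both conduct. Then node N would need to be at both 2.4−0.7 = 1.7 V and 7.4−0.7 = 6.7 V, which is impossible.
Assume only D2 conducts: V_N = 7.4 − 0.7 = 6.7 V, so I_R = 6.7/2.2 = 3.05 mA.
Check D1: its anode-to-cathode voltage is 2.4 − 6.7 = -4.3 V < 0.7 V, so it is off. The assumption is consistent.

Only D2 conducts; I_R ≈ 3 mA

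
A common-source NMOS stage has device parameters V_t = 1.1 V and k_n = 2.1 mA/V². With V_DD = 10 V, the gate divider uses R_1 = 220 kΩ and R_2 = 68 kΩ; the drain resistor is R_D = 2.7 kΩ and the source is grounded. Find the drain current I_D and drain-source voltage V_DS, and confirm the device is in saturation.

I_D ≈ 1.7 mA, V_DS ≈ 5.5 V

V_G = V_DD·R_2/(R_1+R_2) = 10×68/288 = 2.36 V. With the source grounded, V_GS = V_G = 2.36 V.
Assume saturation: I_D = (k_n/2)(V_GS − V_t)² = (2.1/2)×(2.36 − 1.1)² = 1.05×1.26² = 1.67 mA.
V_DS = V_DD − I_D·R_D = 10 − 1.67×2.7 = 5.49 V.
Saturation requires V_DS ≥ V_GS − V_t = 1.26 V; 5.49 ≥ 1.26 ✓.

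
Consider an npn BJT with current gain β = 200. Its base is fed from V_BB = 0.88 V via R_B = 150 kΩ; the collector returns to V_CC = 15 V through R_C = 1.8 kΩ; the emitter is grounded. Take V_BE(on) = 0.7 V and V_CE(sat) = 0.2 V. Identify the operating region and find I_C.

active; I_C ≈ 0.24 mA

Assume active. Base-emitter loop: I_B = (V_BB − V_BE)/R_B = (0.88 − 0.7)/150 = 0.0012 mA.
I_C = β·I_B = 200×0.0012 = 0.24 mA.
V_CE = V_CC − I_C·R_C = 15 − 0.24×1.8 = 14.6 V > V_CE(sat), so the active-region assumption holds.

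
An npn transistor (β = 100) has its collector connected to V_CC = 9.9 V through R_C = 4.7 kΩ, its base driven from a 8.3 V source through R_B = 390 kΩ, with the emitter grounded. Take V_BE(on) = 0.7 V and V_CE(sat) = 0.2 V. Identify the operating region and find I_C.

Assume active. Base-emitter loop: I_B = (V_BB − V_BE)/R_B = (8.3 − 0.7)/390 = 0.0195 mA.
I_C = β·I_B = 100×0.0195 = 1.95 mA.
V_CE = V_CC − I_C·R_C = 9.9 − 1.95×4.7 = 0.741 V > V_CE(sat), so the active-region assumption holds.

active; I_C ≈ 1.9 mA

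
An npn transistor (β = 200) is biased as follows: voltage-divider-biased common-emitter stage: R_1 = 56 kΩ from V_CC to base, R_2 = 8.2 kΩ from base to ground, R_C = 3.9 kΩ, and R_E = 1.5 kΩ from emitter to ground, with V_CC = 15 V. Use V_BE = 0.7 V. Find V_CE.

V_CE ≈ 11 V

Thevenize the base divider: V_Th = V_CC·R_2/(R_1+R_2) = 15×8.2/64.2 = 1.92 V, R_Th = R_1‖R_2 = 7.15 kΩ.
Base-emitter loop: V_Th = I_B·R_Th + V_BE + (β+1)I_B·R_E, so I_B = (1.92 − 0.7) / (7.15 + 201×1.5) = 0.00394 mA.
I_C = β·I_B = 200×0.00394 = 0.788 mA, and I_E = (β+1)I_B = 0.792 mA.
V_CE = V_CC − I_C·R_C − I_E·R_E = 15 − 0.788×3.9 − 0.792×1.5 = 10.7 V.
V_CE = 10.7 V > 0.2 V confirms active-region operation.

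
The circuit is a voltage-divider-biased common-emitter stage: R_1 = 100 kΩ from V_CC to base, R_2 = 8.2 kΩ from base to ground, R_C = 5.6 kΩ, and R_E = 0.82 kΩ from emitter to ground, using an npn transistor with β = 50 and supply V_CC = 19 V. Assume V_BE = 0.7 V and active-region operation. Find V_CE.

V_CE ≈ 14 V

Thevenize the base divider: V_Th = V_CC·R_2/(R_1+R_2) = 19×8.2/108 = 1.44 V, R_Th = R_1‖R_2 = 7.58 kΩ.
Base-emitter loop: V_Th = I_B·R_Th + V_BE + (β+1)I_B·R_E, so I_B = (1.44 − 0.7) / (7.58 + 51×0.82) = 0.015 mA.
I_C = β·I_B = 50×0.015 = 0.749 mA, and I_E = (β+1)I_B = 0.764 mA.
V_CE = V_CC − I_C·R_C − I_E·R_E = 19 − 0.749×5.6 − 0.764×0.82 = 14.2 V.
V_CE = 14.2 V > 0.2 V confirms active-region operation.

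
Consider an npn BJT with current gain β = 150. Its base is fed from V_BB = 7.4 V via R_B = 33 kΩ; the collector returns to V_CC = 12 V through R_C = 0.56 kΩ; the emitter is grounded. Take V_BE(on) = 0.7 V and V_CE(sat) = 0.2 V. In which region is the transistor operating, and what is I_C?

Assume active: I_B = (7.4 − 0.7)/33 = 0.203 mA, giving I_C = β·I_B = 30.5 mA.
But then V_CE = 12 − 30.5×0.56 = -5.05 V < V_CE(sat) = 0.2 V — impossible in the active region.
So the transistor is saturated. With V_CE = 0.2 V, I_C = (V_CC − 0.2)/R_C = 11.8/0.56 = 21.1 mA.
Check: β·I_B = 30.5 mA > I_C = 21.1 mA, confirming saturation.

saturation; I_C ≈ 21 mA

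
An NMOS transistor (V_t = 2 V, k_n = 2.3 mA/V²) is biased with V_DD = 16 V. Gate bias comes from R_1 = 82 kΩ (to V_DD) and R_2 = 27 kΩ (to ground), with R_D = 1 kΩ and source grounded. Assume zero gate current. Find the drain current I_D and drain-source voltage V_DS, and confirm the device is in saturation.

I_D ≈ 4.4 mA, V_DS ≈ 12 V

V_G = V_DD·R_2/(R_1+R_2) = 16×27/109 = 3.96 V. With the source grounded, V_GS = V_G = 3.96 V.
Assume saturation: I_D = (k_n/2)(V_GS − V_t)² = (2.3/2)×(3.96 − 2)² = 1.15×1.96² = 4.43 mA.
V_DS = V_DD − I_D·R_D = 16 − 4.43×1 = 11.6 V.
Saturation requires V_DS ≥ V_GS − V_t = 1.96 V; 11.6 ≥ 1.96 ✓.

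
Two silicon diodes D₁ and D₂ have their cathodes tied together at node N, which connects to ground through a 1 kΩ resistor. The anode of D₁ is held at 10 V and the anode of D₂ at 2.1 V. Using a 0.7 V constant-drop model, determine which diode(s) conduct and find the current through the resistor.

Assume both conduct. Then node N would need to be at both 10−0.7 = 9.3 V and 2.1−0.7 = 1.4 V, which is impossible.
Assume only D₁ conducts: V_N = 10 − 0.7 = 9.3 V, so I_R = 9.3/1 = 9.3 mA.
Check D₂: its anode-to-cathode voltage is 2.1 − 9.3 = -7.2 V < 0.7 V, so it is off. The assumption is consistent.

Only D₁ conducts; I_R ≈ 9.3 mA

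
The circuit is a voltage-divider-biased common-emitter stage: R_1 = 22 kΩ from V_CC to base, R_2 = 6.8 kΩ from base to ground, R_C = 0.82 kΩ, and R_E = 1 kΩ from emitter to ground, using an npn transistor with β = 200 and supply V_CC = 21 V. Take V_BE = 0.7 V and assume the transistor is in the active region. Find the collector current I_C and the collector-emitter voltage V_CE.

I_C ≈ 4.1 mA, V_CE ≈ 13 V

Thevenize the base divider: V_Th = V_CC·R_2/(R_1+R_2) = 21×6.8/28.8 = 4.96 V, R_Th = R_1‖R_2 = 5.19 kΩ.
Base-emitter loop: V_Th = I_B·R_Th + V_BE + (β+1)I_B·R_E, so I_B = (4.96 − 0.7) / (5.19 + 201×1) = 0.0207 mA.
I_C = β·I_B = 200×0.0207 = 4.13 mA, and I_E = (β+1)I_B = 4.15 mA.
V_CE = V_CC − I_C·R_C − I_E·R_E = 21 − 4.13×0.82 − 4.15×1 = 13.5 V.
V_CE = 13.5 V > 0.2 V confirms active-region operation.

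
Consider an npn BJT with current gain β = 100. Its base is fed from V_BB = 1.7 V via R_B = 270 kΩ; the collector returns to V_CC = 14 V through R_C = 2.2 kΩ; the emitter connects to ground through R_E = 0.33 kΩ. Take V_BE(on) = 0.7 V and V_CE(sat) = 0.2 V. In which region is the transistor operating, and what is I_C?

active; I_C ≈ 0.33 mA

Assume active. Base-emitter loop: I_B = (V_BB − V_BE)/(R_B + (β+1)R_E) = (1.7 − 0.7)/(270 + 101×0.33) = 0.0033 mA.
I_C = β·I_B = 100×0.0033 = 0.33 mA.
V_CE = V_CC − I_C·R_C − I_E·R_E = 14 − 0.33×2.2 − 0.333×0.33 = 13.2 V > V_CE(sat), so the active-region assumption holds.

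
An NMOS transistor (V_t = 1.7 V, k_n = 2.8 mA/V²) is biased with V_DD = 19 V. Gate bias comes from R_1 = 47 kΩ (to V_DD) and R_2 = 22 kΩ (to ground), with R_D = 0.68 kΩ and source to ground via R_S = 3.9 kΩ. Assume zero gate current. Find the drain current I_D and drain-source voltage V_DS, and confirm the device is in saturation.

V_G = V_DD·R_2/(R_1+R_2) = 19×22/69 = 6.06 V.
Assume saturation: I_D = (k_n/2)(V_GS − V_t)² with V_GS = V_G − I_D·R_S = 6.06 − 3.9·I_D.
Substituting gives 21.3·I_D² − 48.6·I_D + 26.6 = 0, with roots I_D = 0.911 or 1.37 mA.
The root I_D = 1.37 mA gives V_GS = 0.71 V ≤ V_t, so take I_D = 0.911 mA.
Then V_GS = 2.51 V and V_DS = V_DD − I_D(R_D+R_S) = 19 − 0.911×4.58 = 14.8 V.
Saturation requires V_DS ≥ V_GS − V_t = 0.807 V; 14.8 ≥ 0.807 ✓.

I_D ≈ 0.91 mA, V_DS ≈ 15 V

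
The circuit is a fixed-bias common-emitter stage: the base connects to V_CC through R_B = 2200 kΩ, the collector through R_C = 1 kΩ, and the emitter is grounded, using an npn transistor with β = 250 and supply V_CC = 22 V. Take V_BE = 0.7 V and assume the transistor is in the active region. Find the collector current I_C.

Base loop: V_CC = I_B·R_B + V_BE, so I_B = (22 − 0.7)/2200 kΩ = 0.00968 mA.
In the active region I_C = β·I_B = 250 × 0.00968 = 2.42 mA.
Collector loop: V_CE = V_CC − I_C·R_C = 22 − 2.42×1 = 19.6 V.
Since V_CE = 19.6 V > V_CE(sat) ≈ 0.2 V, the transistor is in the active region as assumed.

I_C ≈ 2.4 mA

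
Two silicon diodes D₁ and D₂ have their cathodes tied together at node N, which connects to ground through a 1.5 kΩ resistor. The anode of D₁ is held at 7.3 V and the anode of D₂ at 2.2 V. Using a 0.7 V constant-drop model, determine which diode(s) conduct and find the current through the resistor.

Assume both conduct. Then node N would need to be at both 7.3−0.7 = 6.6 V and 2.2−0.7 = 1.5 V, which is impossible.
Assume only D₁ conducts: V_N = 7.3 − 0.7 = 6.6 V, so I_R = 6.6/1.5 = 4.4 mA.
Check D₂: its anode-to-cathode voltage is 2.2 − 6.6 = -4.4 V < 0.7 V, so it is off. The assumption is consistent.

Only D₁ conducts; I_R ≈ 4.4 mA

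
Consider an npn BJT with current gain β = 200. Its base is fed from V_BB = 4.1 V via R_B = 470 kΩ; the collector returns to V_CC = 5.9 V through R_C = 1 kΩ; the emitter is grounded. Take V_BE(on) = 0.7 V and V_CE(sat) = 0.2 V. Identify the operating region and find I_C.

Assume active. Base-emitter loop: I_B = (V_BB − V_BE)/R_B = (4.1 − 0.7)/470 = 0.00723 mA.
I_C = β·I_B = 200×0.00723 = 1.45 mA.
V_CE = V_CC − I_C·R_C = 5.9 − 1.45×1 = 4.45 V > V_CE(sat), so the active-region assumption holds.

active; I_C ≈ 1.4 mA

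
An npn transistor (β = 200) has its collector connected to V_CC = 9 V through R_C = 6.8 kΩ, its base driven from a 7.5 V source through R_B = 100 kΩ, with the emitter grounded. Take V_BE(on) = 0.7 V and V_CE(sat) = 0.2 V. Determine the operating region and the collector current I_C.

Assume active: I_B = (7.5 − 0.7)/100 = 0.068 mA, giving I_C = β·I_B = 13.6 mA.
But then V_CE = 9 − 13.6×6.8 = -83.5 V < V_CE(sat) = 0.2 V — impossible in the active region.
So the transistor is saturated. With V_CE = 0.2 V, I_C = (V_CC − 0.2)/R_C = 8.8/6.8 = 1.29 mA.
Check: β·I_B = 13.6 mA > I_C = 1.29 mA, confirming saturation.

saturation; I_C ≈ 1.3 mA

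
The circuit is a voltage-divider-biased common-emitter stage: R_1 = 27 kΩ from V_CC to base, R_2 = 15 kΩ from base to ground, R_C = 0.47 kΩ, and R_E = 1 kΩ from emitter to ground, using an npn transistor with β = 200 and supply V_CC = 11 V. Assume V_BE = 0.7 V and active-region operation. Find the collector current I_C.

Thevenize the base divider: V_Th = V_CC·R_2/(R_1+R_2) = 11×15/42 = 3.93 V, R_Th = R_1‖R_2 = 9.64 kΩ.
Base-emitter loop: V_Th = I_B·R_Th + V_BE + (β+1)I_B·R_E, so I_B = (3.93 − 0.7) / (9.64 + 201×1) = 0.0153 mA.
I_C = β·I_B = 200×0.0153 = 3.07 mA, and I_E = (β+1)I_B = 3.08 mA.
V_CE = V_CC − I_C·R_C − I_E·R_E = 11 − 3.07×0.47 − 3.08×1 = 6.48 V.
V_CE = 6.48 V > 0.2 V confirms active-region operation.

I_C ≈ 3.1 mA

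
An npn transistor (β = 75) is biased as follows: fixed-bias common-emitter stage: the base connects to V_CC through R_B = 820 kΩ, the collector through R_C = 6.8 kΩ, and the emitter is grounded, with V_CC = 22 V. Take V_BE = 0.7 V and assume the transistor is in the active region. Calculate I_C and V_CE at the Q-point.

I_C ≈ 1.9 mA, V_CE ≈ 8.8 V

Base loop: V_CC = I_B·R_B + V_BE, so I_B = (22 − 0.7)/820 kΩ = 0.026 mA.
In the active region I_C = β·I_B = 75 × 0.026 = 1.95 mA.
Collector loop: V_CE = V_CC − I_C·R_C = 22 − 1.95×6.8 = 8.75 V.
Since V_CE = 8.75 V > V_CE(sat) ≈ 0.2 V, the transistor is in the active region as assumed.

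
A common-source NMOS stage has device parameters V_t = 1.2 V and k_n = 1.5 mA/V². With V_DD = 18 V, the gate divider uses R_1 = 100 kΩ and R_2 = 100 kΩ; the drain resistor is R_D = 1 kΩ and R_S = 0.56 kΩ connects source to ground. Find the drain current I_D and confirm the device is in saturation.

I_D ≈ 8.1 mA

V_G = V_DD·R_2/(R_1+R_2) = 18×100/200 = 9 V.
Assume saturation: I_D = (k_n/2)(V_GS − V_t)² with V_GS = V_G − I_D·R_S = 9 − 0.56·I_D.
Substituting gives 0.235·I_D² − 7.55·I_D + 45.6 = 0, with roots I_D = 8.07 or 24 mA.
The root I_D = 24 mA gives V_GS = -4.46 V ≤ V_t, so take I_D = 8.07 mA.
Then V_GS = 4.48 V and V_DS = V_DD − I_D(R_D+R_S) = 18 − 8.07×1.56 = 5.41 V.
Saturation requires V_DS ≥ V_GS − V_t = 3.28 V; 5.41 ≥ 3.28 ✓.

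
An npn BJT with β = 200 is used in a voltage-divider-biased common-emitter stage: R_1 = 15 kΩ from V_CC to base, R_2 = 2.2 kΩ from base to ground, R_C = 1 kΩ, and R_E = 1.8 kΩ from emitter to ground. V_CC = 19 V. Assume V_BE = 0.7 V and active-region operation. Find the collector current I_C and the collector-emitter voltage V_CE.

Thevenize the base divider: V_Th = V_CC·R_2/(R_1+R_2) = 19×2.2/17.2 = 2.43 V, R_Th = R_1‖R_2 = 1.92 kΩ.
Base-emitter loop: V_Th = I_B·R_Th + V_BE + (β+1)I_B·R_E, so I_B = (2.43 − 0.7) / (1.92 + 201×1.8) = 0.00476 mA.
I_C = β·I_B = 200×0.00476 = 0.951 mA, and I_E = (β+1)I_B = 0.956 mA.
V_CE = V_CC − I_C·R_C − I_E·R_E = 19 − 0.951×1 − 0.956×1.8 = 16.3 V.
V_CE = 16.3 V > 0.2 V confirms active-region operation.

I_C ≈ 0.95 mA, V_CE ≈ 16 V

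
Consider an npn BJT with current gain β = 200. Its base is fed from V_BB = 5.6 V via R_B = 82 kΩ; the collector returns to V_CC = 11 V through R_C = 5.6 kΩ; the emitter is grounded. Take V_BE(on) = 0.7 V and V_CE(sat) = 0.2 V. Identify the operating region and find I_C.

Assume active: I_B = (5.6 − 0.7)/82 = 0.0598 mA, giving I_C = β·I_B = 12 mA.
But then V_CE = 11 − 12×5.6 = -55.9 V < V_CE(sat) = 0.2 V — impossible in the active region.
So the transistor is saturated. With V_CE = 0.2 V, I_C = (V_CC − 0.2)/R_C = 10.8/5.6 = 1.93 mA.
Check: β·I_B = 12 mA > I_C = 1.93 mA, confirming saturation.

saturation; I_C ≈ 1.9 mA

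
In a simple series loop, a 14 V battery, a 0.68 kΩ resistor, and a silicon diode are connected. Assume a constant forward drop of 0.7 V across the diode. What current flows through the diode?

KVL around the loop: 14 = V_D + I·R = 0.7 + I × 0.68 kΩ.
So I = (14 − 0.7) / 0.68 kΩ = 13.3 / 0.68 = 19.6 mA.

I ≈ 20 mA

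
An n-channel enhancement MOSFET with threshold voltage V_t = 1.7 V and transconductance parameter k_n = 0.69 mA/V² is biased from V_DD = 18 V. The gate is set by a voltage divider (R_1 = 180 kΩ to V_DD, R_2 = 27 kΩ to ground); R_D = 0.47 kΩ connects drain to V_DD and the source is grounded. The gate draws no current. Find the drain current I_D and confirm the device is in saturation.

V_G = V_DD·R_2/(R_1+R_2) = 18×27/207 = 2.35 V. With the source grounded, V_GS = V_G = 2.35 V.
Assume saturation: I_D = (k_n/2)(V_GS − V_t)² = (0.69/2)×(2.35 − 1.7)² = 0.345×0.648² = 0.145 mA.
V_DS = V_DD − I_D·R_D = 18 − 0.145×0.47 = 17.9 V.
Saturation requires V_DS ≥ V_GS − V_t = 0.648 V; 17.9 ≥ 0.648 ✓.

I_D ≈ 0.14 mA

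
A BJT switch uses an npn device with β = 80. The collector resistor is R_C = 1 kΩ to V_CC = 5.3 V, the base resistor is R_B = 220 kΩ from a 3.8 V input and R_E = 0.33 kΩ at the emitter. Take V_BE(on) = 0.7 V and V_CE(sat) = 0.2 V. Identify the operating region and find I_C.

active; I_C ≈ 1 mA

Assume active. Base-emitter loop: I_B = (V_BB − V_BE)/(R_B + (β+1)R_E) = (3.8 − 0.7)/(220 + 81×0.33) = 0.0126 mA.
I_C = β·I_B = 80×0.0126 = 1.01 mA.
V_CE = V_CC − I_C·R_C − I_E·R_E = 5.3 − 1.01×1 − 1.02×0.33 = 3.96 V > V_CE(sat), so the active-region assumption holds.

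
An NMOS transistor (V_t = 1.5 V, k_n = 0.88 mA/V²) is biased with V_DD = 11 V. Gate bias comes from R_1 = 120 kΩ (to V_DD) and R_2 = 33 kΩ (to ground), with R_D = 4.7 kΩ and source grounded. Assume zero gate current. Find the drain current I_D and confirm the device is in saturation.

V_G = V_DD·R_2/(R_1+R_2) = 11×33/153 = 2.37 V. With the source grounded, V_GS = V_G = 2.37 V.
Assume saturation: I_D = (k_n/2)(V_GS − V_t)² = (0.88/2)×(2.37 − 1.5)² = 0.44×0.873² = 0.335 mA.
V_DS = V_DD − I_D·R_D = 11 − 0.335×4.7 = 9.43 V.
Saturation requires V_DS ≥ V_GS − V_t = 0.873 V; 9.43 ≥ 0.873 ✓.

I_D ≈ 0.33 mA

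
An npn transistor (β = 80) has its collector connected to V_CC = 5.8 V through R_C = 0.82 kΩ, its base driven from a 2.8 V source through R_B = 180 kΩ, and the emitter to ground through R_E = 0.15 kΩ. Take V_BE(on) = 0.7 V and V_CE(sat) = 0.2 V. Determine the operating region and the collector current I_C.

active; I_C ≈ 0.87 mA

Assume active. Base-emitter loop: I_B = (V_BB − V_BE)/(R_B + (β+1)R_E) = (2.8 − 0.7)/(180 + 81×0.15) = 0.0109 mA.
I_C = β·I_B = 80×0.0109 = 0.874 mA.
V_CE = V_CC − I_C·R_C − I_E·R_E = 5.8 − 0.874×0.82 − 0.885×0.15 = 4.95 V > V_CE(sat), so the active-region assumption holds.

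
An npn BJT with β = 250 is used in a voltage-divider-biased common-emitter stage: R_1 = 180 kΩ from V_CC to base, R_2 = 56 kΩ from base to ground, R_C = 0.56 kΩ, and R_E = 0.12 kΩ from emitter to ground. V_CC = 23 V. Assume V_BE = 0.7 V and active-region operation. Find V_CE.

Thevenize the base divider: V_Th = V_CC·R_2/(R_1+R_2) = 23×56/236 = 5.46 V, R_Th = R_1‖R_2 = 42.7 kΩ.
Base-emitter loop: V_Th = I_B·R_Th + V_BE + (β+1)I_B·R_E, so I_B = (5.46 − 0.7) / (42.7 + 251×0.12) = 0.0653 mA.
I_C = β·I_B = 250×0.0653 = 16.3 mA, and I_E = (β+1)I_B = 16.4 mA.
V_CE = V_CC − I_C·R_C − I_E·R_E = 23 − 16.3×0.56 − 16.4×0.12 = 11.9 V.
V_CE = 11.9 V > 0.2 V confirms active-region operation.

V_CE ≈ 12 V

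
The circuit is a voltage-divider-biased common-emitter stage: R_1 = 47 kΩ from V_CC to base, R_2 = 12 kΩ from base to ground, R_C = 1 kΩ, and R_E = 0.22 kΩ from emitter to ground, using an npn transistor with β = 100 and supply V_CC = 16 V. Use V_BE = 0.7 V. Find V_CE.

Thevenize the base divider: V_Th = V_CC·R_2/(R_1+R_2) = 16×12/59 = 3.25 V, R_Th = R_1‖R_2 = 9.56 kΩ.
Base-emitter loop: V_Th = I_B·R_Th + V_BE + (β+1)I_B·R_E, so I_B = (3.25 − 0.7) / (9.56 + 101×0.22) = 0.0804 mA.
I_C = β·I_B = 100×0.0804 = 8.04 mA, and I_E = (β+1)I_B = 8.12 mA.
V_CE = V_CC − I_C·R_C − I_E·R_E = 16 − 8.04×1 − 8.12×0.22 = 6.18 V.
V_CE = 6.18 V > 0.2 V confirms active-region operation.

V_CE ≈ 6.2 V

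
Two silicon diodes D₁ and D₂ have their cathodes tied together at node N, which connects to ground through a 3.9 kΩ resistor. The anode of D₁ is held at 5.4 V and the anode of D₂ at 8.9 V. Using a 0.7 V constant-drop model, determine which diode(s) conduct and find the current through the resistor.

Only D₂ conducts; I_R ≈ 2.1 mA

Assume both conduct. Then node N would need to be at both 5.4−0.7 = 4.7 V and 8.9−0.7 = 8.2 V, which is impossible.
Assume only D₂ conducts: V_N = 8.9 − 0.7 = 8.2 V, so I_R = 8.2/3.9 = 2.1 mA.
Check D₁: its anode-to-cathode voltage is 5.4 − 8.2 = -2.8 V < 0.7 V, so it is off. The assumption is consistent.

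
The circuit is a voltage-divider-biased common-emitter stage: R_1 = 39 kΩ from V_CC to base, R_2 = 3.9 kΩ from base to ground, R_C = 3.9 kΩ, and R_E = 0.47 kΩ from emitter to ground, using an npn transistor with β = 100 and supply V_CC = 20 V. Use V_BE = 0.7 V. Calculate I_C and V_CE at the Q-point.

I_C ≈ 2.2 mA, V_CE ≈ 10 V

Thevenize the base divider: V_Th = V_CC·R_2/(R_1+R_2) = 20×3.9/42.9 = 1.82 V, R_Th = R_1‖R_2 = 3.55 kΩ.
Base-emitter loop: V_Th = I_B·R_Th + V_BE + (β+1)I_B·R_E, so I_B = (1.82 − 0.7) / (3.55 + 101×0.47) = 0.0219 mA.
I_C = β·I_B = 100×0.0219 = 2.19 mA, and I_E = (β+1)I_B = 2.21 mA.
V_CE = V_CC − I_C·R_C − I_E·R_E = 20 − 2.19×3.9 − 2.21×0.47 = 10.4 V.
V_CE = 10.4 V > 0.2 V confirms active-region operation.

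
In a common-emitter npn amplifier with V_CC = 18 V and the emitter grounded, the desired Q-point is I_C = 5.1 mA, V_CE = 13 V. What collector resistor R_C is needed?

Collector loop: V_CC = I_C·R_C + V_CE.
R_C = (V_CC − V_CE)/I_C = (18 − 13)/5.1 = 0.98 kΩ.

R_C ≈ 0.98 kΩ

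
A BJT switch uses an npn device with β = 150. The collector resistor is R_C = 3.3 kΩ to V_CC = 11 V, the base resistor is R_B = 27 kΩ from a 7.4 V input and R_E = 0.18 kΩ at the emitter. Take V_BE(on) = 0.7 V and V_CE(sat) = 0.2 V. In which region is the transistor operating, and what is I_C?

Assume active: I_B = (7.4 − 0.7)/(27 + 151×0.18) = 0.124 mA, I_C = β·I_B = 18.5 mA.
Then V_CE = 11 − 18.5×3.3 − 18.7×0.18 = -53.6 V < 0.2 V — the active assumption fails.
Re-solve with V_CE = 0.2 V. KCL at the emitter: V_E/R_E = (V_BB−0.7−V_E)/R_B + (V_CC−0.2−V_E)/R_C, giving V_E = 0.597 V.
I_C = (V_CC − 0.2 − V_E)/R_C = (10.8 − 0.597)/3.3 = 3.09 mA.
Check: I_B = (6.7 − 0.597)/27 = 0.226 mA, and β·I_B = 33.9 mA > I_C, confirming saturation.

saturation; I_C ≈ 3.1 mA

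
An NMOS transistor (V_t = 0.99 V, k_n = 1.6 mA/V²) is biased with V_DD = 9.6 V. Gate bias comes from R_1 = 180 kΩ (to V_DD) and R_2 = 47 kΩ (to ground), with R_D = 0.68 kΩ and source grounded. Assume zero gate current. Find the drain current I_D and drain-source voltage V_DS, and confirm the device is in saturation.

I_D ≈ 0.8 mA, V_DS ≈ 9.1 V

V_G = V_DD·R_2/(R_1+R_2) = 9.6×47/227 = 1.99 V. With the source grounded, V_GS = V_G = 1.99 V.
Assume saturation: I_D = (k_n/2)(V_GS − V_t)² = (1.6/2)×(1.99 − 0.99)² = 0.8×0.998² = 0.796 mA.
V_DS = V_DD − I_D·R_D = 9.6 − 0.796×0.68 = 9.06 V.
Saturation requires V_DS ≥ V_GS − V_t = 0.998 V; 9.06 ≥ 0.998 ✓.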